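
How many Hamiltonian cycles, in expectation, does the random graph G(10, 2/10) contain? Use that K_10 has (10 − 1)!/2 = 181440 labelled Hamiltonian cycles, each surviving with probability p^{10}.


K_10 has (10 − 1)!/2 = 181440 labelled Hamiltonian cycles.
For each such Hamiltonian cycle H, let X_H = 1 if all 10 edges of H are present in G. Then P[X_H = 1] = p^{10} = (1/5)^{10} = 1/9765625.
By linearity: E[X] = Σ_H E[X_H] = 181440 · p^{10} = 181440 · 1/9765625 = 36288/1953125.
Numerically: E[X] ≈ 0.01858.

E[X] = 181440 · (1/5)^{10} = 36288/1953125 ≈ 0.01858.


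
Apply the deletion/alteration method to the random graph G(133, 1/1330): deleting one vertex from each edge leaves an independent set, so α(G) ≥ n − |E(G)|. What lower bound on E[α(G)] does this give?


E[|E(G)|] = C(133, 2)·p = 8778 · (1/1330) = 33/5.
E[α(G)] ≥ n − E[|E(G)|] = 133 − 33/5 = 632/5.
Numerically: ≈ 126.40000.
(This is only a lower bound; the true E[α(G)] may be larger.)

E[α(G)] ≥ 632/5 ≈ 126.40000.


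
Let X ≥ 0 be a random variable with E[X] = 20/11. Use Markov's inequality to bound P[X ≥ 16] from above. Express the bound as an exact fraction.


μ = E[X] = 20/11, a = 16.
Markov: P[X ≥ 16] ≤ μ/a = (20/11)/16 = 5/44.
Numerically: ≈ 0.11364.
(Since a = 16 > μ = 1.81818, the bound 5/44 is < 1 and informative.)

P[X ≥ 16] ≤ 5/44 ≈ 0.11364.


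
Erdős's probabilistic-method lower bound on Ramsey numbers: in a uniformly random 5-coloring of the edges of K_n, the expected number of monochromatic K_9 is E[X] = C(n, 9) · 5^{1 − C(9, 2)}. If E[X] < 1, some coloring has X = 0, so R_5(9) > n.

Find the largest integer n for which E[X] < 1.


We need C(n, 9) · 5^{1 − 36} < 1, i.e. C(n, 9) < 5^{36 − 1} = 2910383045673370361328125.
Check values of n near the boundary:
  n = 2168: C(2168, 9) = 2867804175977929537095120; 2867804175977929537095120 < 2910383045673370361328125? YES
  n = 2169: C(2169, 9) = 2879753360044504243499683; 2879753360044504243499683 < 2910383045673370361328125? YES
  n = 2170: C(2170, 9) = 2891746779868845075610510; 2891746779868845075610510 < 2910383045673370361328125? YES
  n = 2171: C(2171, 9) = 2903784578674959601827205; 2903784578674959601827205 < 2910383045673370361328125? YES
  n = 2172: C(2172, 9) = 2915866900084148060642020; 2915866900084148060642020 < 2910383045673370361328125? NO
  n = 2173: C(2173, 9) = 2927993888115921319674265; 2927993888115921319674265 < 2910383045673370361328125? NO
The largest n with C(n, 9) < 2910383045673370361328125 is n = 2171 (where E[X] = 580756915734991920365441/582076609134674072265625 ≈ 0.997733). Hence R_5(9) > 2171, i.e. R_5(9) ≥ 2172.

Largest n = 2171; hence R_5(9) > 2171.


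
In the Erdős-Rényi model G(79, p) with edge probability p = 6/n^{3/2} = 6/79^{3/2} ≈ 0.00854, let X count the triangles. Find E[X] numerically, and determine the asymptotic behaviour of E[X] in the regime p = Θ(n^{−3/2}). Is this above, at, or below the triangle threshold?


Number of potential triangles: C(79, 3) = 79079.
Each occurs with probability p³ ≈ (0.00854)³ ≈ 6.23924e-07.
By linearity: E[X] = C(79, 3)·p³ ≈ 79079 · 6.23924e-07 ≈ 0.049.
Since α = 3/2 > 1, p = c/n^{3/2} = o(1/n) is below the triangle threshold p ~ 1/n. Asymptotically E[X] ~ (c³/6)·n^{3(1−α)} = (6³/6)·n^{-1.5} → 0, so by Markov's inequality G has no triangles w.h.p.

E[X] ≈ 0.049; in regime p = Θ(1/n^{3/2}) E[X] tends to 0 (below the triangle threshold p ~ 1/n).


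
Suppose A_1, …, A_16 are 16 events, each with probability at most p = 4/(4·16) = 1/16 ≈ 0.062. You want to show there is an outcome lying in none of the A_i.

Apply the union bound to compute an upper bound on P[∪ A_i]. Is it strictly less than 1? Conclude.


Union bound: P[∪_{i=1}^{16} A_i] ≤ Σ_i P[A_i] ≤ 16·p = 16·(1/16) = 1.
Numerically: 1 ≈ 1.000.
Is 1 < 1? NO.
Since the bound 1 is ≥ 1, the union bound is uninformative here; it does NOT by itself certify existence.

16·p = 1 ≈ 1.000; existence NOT certified by the union bound.


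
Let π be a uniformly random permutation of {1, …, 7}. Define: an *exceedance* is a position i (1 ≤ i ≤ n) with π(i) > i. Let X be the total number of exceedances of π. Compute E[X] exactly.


Write X = Σ_{i=1}^{7} X_i, where X_i = 1_{π(i) > i}.
For each fixed i, π(i) is uniform over {1, …, 7} (marginal of a uniform permutation), so P[π(i) > i] = (n − i)/n. Summing: Σ_{i=1}^{7} (n − i)/n = (0 + 1 + … + 6)/7 = 7(7 − 1)/(2·7) = (7 − 1)/2.
Hence E[X] = Σ_{i=1}^{7} (7 − i)/7 = 3 ≈ 3.0000.

E[X] = 3 = 3.0000.


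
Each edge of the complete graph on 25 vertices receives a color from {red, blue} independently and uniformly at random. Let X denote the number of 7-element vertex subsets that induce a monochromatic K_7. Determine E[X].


Let X = Σ_S X_S over the C(25, 7) = 480700 subsets S of size 7, where X_S = 1 if the K_7 on S is monochromatic.
For a fixed S, the K_7 on S has C(7, 2) = 21 edges. P[all 21 edges red] = (1/2)^21, and likewise for blue, so P[monochromatic] = 2·(1/2)^21 = 2^{1 − 21} = 1/1048576.
By linearity of expectation: E[X] = C(25, 7) · 2^{1 − 21} = 480700 · 1/1048576 = 120175/262144.
Numerically: E[X] ≈ 0.4584.

E[X] = C(25,7)·2^(1−C(7,2)) = 120175/262144 ≈ 0.4584.


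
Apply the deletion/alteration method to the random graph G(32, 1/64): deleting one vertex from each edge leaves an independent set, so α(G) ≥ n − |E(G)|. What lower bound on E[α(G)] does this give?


E[|E(G)|] = C(32, 2)·p = 496 · (1/64) = 31/4.
E[α(G)] ≥ n − E[|E(G)|] = 32 − 31/4 = 97/4.
Numerically: ≈ 24.25000.
(This is only a lower bound; the true E[α(G)] may be larger.)

E[α(G)] ≥ 97/4 ≈ 24.25000.


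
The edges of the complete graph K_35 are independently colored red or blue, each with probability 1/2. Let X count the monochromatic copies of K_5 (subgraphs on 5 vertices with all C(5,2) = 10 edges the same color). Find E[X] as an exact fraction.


Let X = Σ_S X_S over the C(35, 5) = 324632 subsets S of size 5, where X_S = 1 if the K_5 on S is monochromatic.
For a fixed S, the K_5 on S has C(5, 2) = 10 edges. P[all 10 edges red] = (1/2)^10, and likewise for blue, so P[monochromatic] = 2·(1/2)^10 = 2^{1 − 10} = 1/512.
Summing: E[X] = C(35, 5) · 2^{1 − 10} = 324632 · 1/512 = 40579/64.
Numerically: E[X] ≈ 634.046875.

E[X] = C(35,5)·2^(1−C(5,2)) = 40579/64 ≈ 634.046875.


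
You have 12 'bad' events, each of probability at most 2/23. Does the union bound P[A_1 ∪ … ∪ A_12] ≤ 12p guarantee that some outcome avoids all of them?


Union bound: P[∪_{i=1}^{12} A_i] ≤ Σ_i P[A_i] ≤ 12·p = 12·(2/23) = 24/23.
Numerically: 24/23 ≈ 1.04348.
Is 24/23 < 1? NO.
Since the bound 24/23 is ≥ 1, the union bound is uninformative here; it does NOT by itself certify existence.

12·p = 24/23 ≈ 1.04348; existence NOT certified by the union bound.


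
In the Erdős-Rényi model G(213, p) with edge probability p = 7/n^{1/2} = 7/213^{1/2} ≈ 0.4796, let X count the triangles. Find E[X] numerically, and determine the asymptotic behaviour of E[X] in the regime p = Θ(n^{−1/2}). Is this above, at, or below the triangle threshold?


Number of potential triangles: C(213, 3) = 1587986.
Each occurs with probability p³ ≈ (0.4796)³ ≈ 1.103379e-01.
By linearity: E[X] = C(213, 3)·p³ ≈ 1587986 · 1.103379e-01 ≈ 175215.0408.
Since α = 1/2 < 1, p = c/n^{1/2} ≫ 1/n is above the triangle threshold p ~ 1/n. Asymptotically E[X] ~ (c³/6)·n^{3(1−α)} = (7³/6)·n^{1.5} → ∞; triangles are abundant w.h.p.

E[X] ≈ 175215.0408; in regime p = Θ(1/n^{1/2}) E[X] diverges (above the triangle threshold p ~ 1/n).


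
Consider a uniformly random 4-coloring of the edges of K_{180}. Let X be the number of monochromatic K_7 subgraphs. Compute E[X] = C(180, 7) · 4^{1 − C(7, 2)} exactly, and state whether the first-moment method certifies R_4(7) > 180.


E[X] = C(180, 7) · 4^{1 − 21} = 1079414463600 · 4^{−20} = 1079414463600/1099511627776.
As a reduced fraction: E[X] = 67463403975/68719476736 ≈ 0.982.
Is E[X] < 1? YES.
Since E[X] < 1, there exists a 4-coloring of K_{180} with no monochromatic K_7; hence R_4(7) > 180.

E[X] = 67463403975/68719476736 ≈ 0.982; E[X] < 1, so R_4(7) > 180.


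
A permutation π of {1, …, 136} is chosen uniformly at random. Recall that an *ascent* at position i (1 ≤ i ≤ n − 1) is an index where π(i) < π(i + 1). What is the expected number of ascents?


Write X = Σ X_I over i = 1, …, 135, with X_I the indicator of one ascent.
There are 135 indicators.
For each fixed i, the pair (π(i), π(i+1)) is a uniformly random ordered pair of distinct values from {1, …, 136}; by symmetry P[π(i) < π(i+1)] = 1/2.
By linearity: E[X] = 135 · (1/2) = (136 − 1) · (1/2) = 135/2 ≈ 67.5000.

E[X] = 135/2 = 67.5000.


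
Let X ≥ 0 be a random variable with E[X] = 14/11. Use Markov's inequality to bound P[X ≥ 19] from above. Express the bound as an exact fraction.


μ = E[X] = 14/11, a = 19.
Markov: P[X ≥ 19] ≤ μ/a = (14/11)/19 = 14/209.
Numerically: ≈ 0.0670.
(Since a = 19 > μ = 1.2727, the bound 14/209 is < 1 and informative.)

P[X ≥ 19] ≤ 14/209 ≈ 0.0670.


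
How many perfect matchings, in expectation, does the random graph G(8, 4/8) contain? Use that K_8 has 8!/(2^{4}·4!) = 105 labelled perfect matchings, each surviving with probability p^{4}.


K_8 has 8!/(2^{4}·4!) = 105 labelled perfect matchings.
For each such perfect matching H, let X_H = 1 if all 4 edges of H are present in G. Then P[X_H = 1] = p^{4} = (1/2)^{4} = 1/16.
Summing the indicators: E[X] = Σ_H E[X_H] = 105 · p^{4} = 105 · 1/16 = 105/16.
Numerically: E[X] ≈ 6.5625.

E[X] = 105 · (1/2)^{4} = 105/16 ≈ 6.5625.


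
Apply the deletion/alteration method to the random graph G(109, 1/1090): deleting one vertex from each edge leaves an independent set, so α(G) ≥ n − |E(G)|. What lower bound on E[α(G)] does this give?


E[|E(G)|] = C(109, 2)·p = 5886 · (1/1090) = 27/5.
E[α(G)] ≥ n − E[|E(G)|] = 109 − 27/5 = 518/5.
Numerically: ≈ 103.600000.
(This is only a lower bound; the true E[α(G)] may be larger.)

E[α(G)] ≥ 518/5 ≈ 103.600000.


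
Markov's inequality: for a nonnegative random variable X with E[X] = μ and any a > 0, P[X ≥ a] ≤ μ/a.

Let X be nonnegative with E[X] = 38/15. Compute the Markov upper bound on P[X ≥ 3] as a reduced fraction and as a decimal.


μ = E[X] = 38/15, a = 3.
Markov: P[X ≥ 3] ≤ μ/a = (38/15)/3 = 38/45.
Numerically: ≈ 0.8444.
(Since a = 3 > μ = 2.5333, the bound 38/45 is < 1 and informative.)

P[X ≥ 3] ≤ 38/45 ≈ 0.8444.


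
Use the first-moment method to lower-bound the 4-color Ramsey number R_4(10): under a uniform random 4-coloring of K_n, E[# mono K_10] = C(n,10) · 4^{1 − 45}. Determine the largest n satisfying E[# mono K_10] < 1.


We need C(n, 10) · 4^{1 − 45} < 1, i.e. C(n, 10) < 4^{45 − 1} = 309485009821345068724781056.
Check values of n near the boundary:
  n = 2018: C(2018, 10) = 301820606687612220663963508; 301820606687612220663963508 < 309485009821345068724781056? YES
  n = 2019: C(2019, 10) = 303322949179835278009229628; 303322949179835278009229628 < 309485009821345068724781056? YES
  n = 2020: C(2020, 10) = 304832018578739931133653656; 304832018578739931133653656 < 309485009821345068724781056? YES
  n = 2021: C(2021, 10) = 306347841644770462864800616; 306347841644770462864800616 < 309485009821345068724781056? YES
  n = 2022: C(2022, 10) = 307870445231474093395937796; 307870445231474093395937796 < 309485009821345068724781056? YES
  n = 2023: C(2023, 10) = 309399856285778485315440716; 309399856285778485315440716 < 309485009821345068724781056? YES
  n = 2024: C(2024, 10) = 310936101848269937576192656; 310936101848269937576192656 < 309485009821345068724781056? NO
The largest n with C(n, 10) < 309485009821345068724781056 is n = 2023 (where E[X] = 77349964071444621328860179/77371252455336267181195264 ≈ 1.000). Hence R_4(10) > 2023, i.e. R_4(10) ≥ 2024.

Largest n = 2023; hence R_4(10) > 2023.


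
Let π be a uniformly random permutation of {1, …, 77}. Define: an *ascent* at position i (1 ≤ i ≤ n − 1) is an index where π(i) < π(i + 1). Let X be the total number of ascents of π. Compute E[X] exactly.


Write X = Σ X_I over i = 1, …, 76, with X_I the indicator of one ascent.
There are 76 indicators.
For each fixed i, the pair (π(i), π(i+1)) is a uniformly random ordered pair of distinct values from {1, …, 77}; by symmetry P[π(i) < π(i+1)] = 1/2.
By linearity: E[X] = 76 · (1/2) = (77 − 1) · (1/2) = 38 ≈ 38.000000.

E[X] = 38 = 38.000000.


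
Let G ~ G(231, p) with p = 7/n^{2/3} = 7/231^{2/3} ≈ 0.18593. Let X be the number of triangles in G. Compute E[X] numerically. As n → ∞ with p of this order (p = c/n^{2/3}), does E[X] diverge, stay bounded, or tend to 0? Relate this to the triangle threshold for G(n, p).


Number of potential triangles: C(231, 3) = 2027795.
Each occurs with probability p³ ≈ (0.18593)³ ≈ 6.4279155e-03.
By linearity: E[X] = C(231, 3)·p³ ≈ 2027795 · 6.4279155e-03 ≈ 13034.49495.
Since α = 2/3 < 1, p = c/n^{2/3} ≫ 1/n is above the triangle threshold p ~ 1/n. Asymptotically E[X] ~ (c³/6)·n^{3(1−α)} = (7³/6)·n^{1} → ∞; triangles are abundant w.h.p.

E[X] ≈ 13034.49495; in regime p = Θ(1/n^{2/3}) E[X] diverges (above the triangle threshold p ~ 1/n).


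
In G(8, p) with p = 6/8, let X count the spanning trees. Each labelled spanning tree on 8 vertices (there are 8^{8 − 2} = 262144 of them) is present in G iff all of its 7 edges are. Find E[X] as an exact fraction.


K_8 has 8^{8 − 2} = 262144 labelled spanning trees.
For each such spanning tree H, let X_H = 1 if all 7 edges of H are present in G. Then P[X_H = 1] = p^{7} = (3/4)^{7} = 2187/16384.
By linearity: E[X] = Σ_H E[X_H] = 262144 · p^{7} = 262144 · 2187/16384 = 34992.
Numerically: E[X] ≈ 34992.

E[X] = 262144 · (3/4)^{7} = 34992 ≈ 34992.


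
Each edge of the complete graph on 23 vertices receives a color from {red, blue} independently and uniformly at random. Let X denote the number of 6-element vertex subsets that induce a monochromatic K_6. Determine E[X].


Let X = Σ_S X_S over the C(23, 6) = 100947 subsets S of size 6, where X_S = 1 if the K_6 on S is monochromatic.
For a fixed S, the K_6 on S has C(6, 2) = 15 edges. P[all 15 edges red] = (1/2)^15, and likewise for blue, so P[monochromatic] = 2·(1/2)^15 = 2^{1 − 15} = 1/16384.
Summing: E[X] = C(23, 6) · 2^{1 − 15} = 100947 · 1/16384 = 100947/16384.
Numerically: E[X] ≈ 6.1613.

E[X] = C(23,6)·2^(1−C(6,2)) = 100947/16384 ≈ 6.1613.


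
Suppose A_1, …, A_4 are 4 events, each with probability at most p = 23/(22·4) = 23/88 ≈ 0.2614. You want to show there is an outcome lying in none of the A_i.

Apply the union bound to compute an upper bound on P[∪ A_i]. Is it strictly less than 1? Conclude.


Union bound: P[∪_{i=1}^{4} A_i] ≤ Σ_i P[A_i] ≤ 4·p = 4·(23/88) = 23/22.
Numerically: 23/22 ≈ 1.0455.
Is 23/22 < 1? NO.
Since the bound 23/22 is ≥ 1, the union bound is uninformative here; it does NOT by itself certify existence.

4·p = 23/22 ≈ 1.0455; existence NOT certified by the union bound.


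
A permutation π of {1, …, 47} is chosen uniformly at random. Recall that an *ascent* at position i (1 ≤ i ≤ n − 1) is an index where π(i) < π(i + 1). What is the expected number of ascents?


Write X = Σ X_I over i = 1, …, 46, with X_I the indicator of one ascent.
There are 46 indicators.
For each fixed i, the pair (π(i), π(i+1)) is a uniformly random ordered pair of distinct values from {1, …, 47}; by symmetry P[π(i) < π(i+1)] = 1/2.
By linearity: E[X] = 46 · (1/2) = (47 − 1) · (1/2) = 23 ≈ 23.000000.

E[X] = 23 = 23.000000.


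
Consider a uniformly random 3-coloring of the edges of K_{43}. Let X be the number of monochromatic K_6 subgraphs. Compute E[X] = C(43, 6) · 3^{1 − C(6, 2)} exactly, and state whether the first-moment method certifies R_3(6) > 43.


E[X] = C(43, 6) · 3^{1 − 15} = 6096454 · 3^{−14} = 6096454/4782969.
As a reduced fraction: E[X] = 6096454/4782969 ≈ 1.2746.
Is E[X] < 1? NO.
Since E[X] ≥ 1, the first-moment bound is inconclusive at n = 43; it does NOT by itself certify R_3(6) > 43.

E[X] = 6096454/4782969 ≈ 1.2746; E[X] ≥ 1; first-moment method inconclusive here.


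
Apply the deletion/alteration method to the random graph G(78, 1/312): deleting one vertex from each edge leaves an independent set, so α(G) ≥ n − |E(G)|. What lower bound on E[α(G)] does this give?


E[|E(G)|] = C(78, 2)·p = 3003 · (1/312) = 77/8.
E[α(G)] ≥ n − E[|E(G)|] = 78 − 77/8 = 547/8.
Numerically: ≈ 68.37500.
(This is only a lower bound; the true E[α(G)] may be larger.)

E[α(G)] ≥ 547/8 ≈ 68.37500.


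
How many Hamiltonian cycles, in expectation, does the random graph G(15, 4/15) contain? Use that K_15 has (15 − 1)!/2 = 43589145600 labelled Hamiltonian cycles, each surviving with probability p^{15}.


K_15 has (15 − 1)!/2 = 43589145600 labelled Hamiltonian cycles.
For each such Hamiltonian cycle H, let X_H = 1 if all 15 edges of H are present in G. Then P[X_H = 1] = p^{15} = (4/15)^{15} = 1073741824/437893890380859375.
By linearity of expectation: E[X] = Σ_H E[X_H] = 43589145600 · p^{15} = 43589145600 · 1073741824/437893890380859375 = 7704277975826432/72081298828125.
Numerically: E[X] ≈ 106.9.

E[X] = 43589145600 · (4/15)^{15} = 7704277975826432/72081298828125 ≈ 106.9.


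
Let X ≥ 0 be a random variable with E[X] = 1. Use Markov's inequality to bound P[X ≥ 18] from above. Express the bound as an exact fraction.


μ = E[X] = 1, a = 18.
Markov: P[X ≥ 18] ≤ μ/a = (1)/18 = 1/18.
Numerically: ≈ 0.055556.
(Since a = 18 > μ = 1.000000, the bound 1/18 is < 1 and informative.)

P[X ≥ 18] ≤ 1/18 ≈ 0.055556.


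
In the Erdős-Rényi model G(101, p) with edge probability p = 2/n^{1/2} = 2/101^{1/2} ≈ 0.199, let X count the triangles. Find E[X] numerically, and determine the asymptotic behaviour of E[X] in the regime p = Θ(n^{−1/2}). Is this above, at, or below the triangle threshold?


Number of potential triangles: C(101, 3) = 166650.
Each occurs with probability p³ ≈ (0.199)³ ≈ 7.88148e-03.
By linearity: E[X] = C(101, 3)·p³ ≈ 166650 · 7.88148e-03 ≈ 1313.449.
Since α = 1/2 < 1, p = c/n^{1/2} ≫ 1/n is above the triangle threshold p ~ 1/n. Asymptotically E[X] ~ (c³/6)·n^{3(1−α)} = (2³/6)·n^{1.5} → ∞; triangles are abundant w.h.p.

E[X] ≈ 1313.449; in regime p = Θ(1/n^{1/2}) E[X] diverges (above the triangle threshold p ~ 1/n).


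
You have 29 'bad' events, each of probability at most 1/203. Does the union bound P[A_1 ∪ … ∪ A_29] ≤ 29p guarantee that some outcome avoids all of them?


Union bound: P[∪_{i=1}^{29} A_i] ≤ Σ_i P[A_i] ≤ 29·p = 29·(1/203) = 1/7.
Numerically: 1/7 ≈ 0.14286.
Is 1/7 < 1? YES.
Since P[∪ A_i] ≤ 1/7 < 1, the complement has P[∩ A_i^c] ≥ 1 − 1/7 = 6/7 > 0, so some outcome avoids every A_i.

29·p = 1/7 ≈ 0.14286; existence CERTIFIED by the union bound.


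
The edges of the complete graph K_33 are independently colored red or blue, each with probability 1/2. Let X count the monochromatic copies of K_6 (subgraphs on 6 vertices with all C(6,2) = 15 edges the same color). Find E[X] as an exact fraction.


Let X = Σ_S X_S over the C(33, 6) = 1107568 subsets S of size 6, where X_S = 1 if the K_6 on S is monochromatic.
For a fixed S, the K_6 on S has C(6, 2) = 15 edges. P[all 15 edges red] = (1/2)^15, and likewise for blue, so P[monochromatic] = 2·(1/2)^15 = 2^{1 − 15} = 1/16384.
By linearity: E[X] = C(33, 6) · 2^{1 − 15} = 1107568 · 1/16384 = 69223/1024.
Numerically: E[X] ≈ 67.6006.

E[X] = C(33,6)·2^(1−C(6,2)) = 69223/1024 ≈ 67.6006.


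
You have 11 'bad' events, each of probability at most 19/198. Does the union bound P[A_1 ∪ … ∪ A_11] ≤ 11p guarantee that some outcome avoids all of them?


Union bound: P[∪_{i=1}^{11} A_i] ≤ Σ_i P[A_i] ≤ 11·p = 11·(19/198) = 19/18.
Numerically: 19/18 ≈ 1.0556.
Is 19/18 < 1? NO.
Since the bound 19/18 is ≥ 1, the union bound is uninformative here; it does NOT by itself certify existence.

11·p = 19/18 ≈ 1.0556; existence NOT certified by the union bound.


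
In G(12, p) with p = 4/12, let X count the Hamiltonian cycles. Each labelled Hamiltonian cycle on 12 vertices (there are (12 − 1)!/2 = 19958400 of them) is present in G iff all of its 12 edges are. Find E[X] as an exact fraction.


K_12 has (12 − 1)!/2 = 19958400 labelled Hamiltonian cycles.
For each such Hamiltonian cycle H, let X_H = 1 if all 12 edges of H are present in G. Then P[X_H = 1] = p^{12} = (1/3)^{12} = 1/531441.
By linearity: E[X] = Σ_H E[X_H] = 19958400 · p^{12} = 19958400 · 1/531441 = 246400/6561.
Numerically: E[X] ≈ 37.56.

E[X] = 19958400 · (1/3)^{12} = 246400/6561 ≈ 37.56.


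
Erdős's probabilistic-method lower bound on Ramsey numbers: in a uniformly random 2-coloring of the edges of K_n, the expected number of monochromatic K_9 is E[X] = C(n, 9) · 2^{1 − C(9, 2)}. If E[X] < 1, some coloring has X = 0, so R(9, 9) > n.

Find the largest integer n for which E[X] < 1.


We need C(n, 9) · 2^{1 − 36} < 1, i.e. C(n, 9) < 2^{36 − 1} = 34359738368.
Check values of n near the boundary:
  n = 62: C(62, 9) = 20286591270; 20286591270 < 34359738368? YES
  n = 63: C(63, 9) = 23667689815; 23667689815 < 34359738368? YES
  n = 64: C(64, 9) = 27540584512; 27540584512 < 34359738368? YES
  n = 65: C(65, 9) = 31966749880; 31966749880 < 34359738368? YES
  n = 66: C(66, 9) = 37014131440; 37014131440 < 34359738368? NO
  n = 67: C(67, 9) = 42757703560; 42757703560 < 34359738368? NO
The largest n with C(n, 9) < 34359738368 is n = 65 (where E[X] = 3995843735/4294967296 ≈ 0.930). Hence R(9, 9) > 65, i.e. R(9, 9) ≥ 66.

Largest n = 65; hence R(9, 9) > 65.


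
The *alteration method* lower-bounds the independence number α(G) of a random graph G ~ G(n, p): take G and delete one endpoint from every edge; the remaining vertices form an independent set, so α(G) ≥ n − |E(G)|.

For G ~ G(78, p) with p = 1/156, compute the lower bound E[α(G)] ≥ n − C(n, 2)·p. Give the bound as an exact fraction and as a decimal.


E[|E(G)|] = C(78, 2)·p = 3003 · (1/156) = 77/4.
E[α(G)] ≥ n − E[|E(G)|] = 78 − 77/4 = 235/4.
Numerically: ≈ 58.750000.
(This is only a lower bound; the true E[α(G)] may be larger.)

E[α(G)] ≥ 235/4 ≈ 58.750000.


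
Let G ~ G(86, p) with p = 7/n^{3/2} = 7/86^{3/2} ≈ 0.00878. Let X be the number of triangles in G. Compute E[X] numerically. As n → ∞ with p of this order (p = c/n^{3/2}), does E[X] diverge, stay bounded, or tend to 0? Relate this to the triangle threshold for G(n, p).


Number of potential triangles: C(86, 3) = 102340.
Each occurs with probability p³ ≈ (0.00878)³ ≈ 6.76163e-07.
By linearity: E[X] = C(86, 3)·p³ ≈ 102340 · 6.76163e-07 ≈ 0.069.
Since α = 3/2 > 1, p = c/n^{3/2} = o(1/n) is below the triangle threshold p ~ 1/n. Asymptotically E[X] ~ (c³/6)·n^{3(1−α)} = (7³/6)·n^{-1.5} → 0, so by Markov's inequality G has no triangles w.h.p.

E[X] ≈ 0.069; in regime p = Θ(1/n^{3/2}) E[X] tends to 0 (below the triangle threshold p ~ 1/n).


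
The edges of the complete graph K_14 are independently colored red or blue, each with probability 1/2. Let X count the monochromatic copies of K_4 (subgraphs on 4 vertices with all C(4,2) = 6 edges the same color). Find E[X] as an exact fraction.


Let X = Σ_S X_S over the C(14, 4) = 1001 subsets S of size 4, where X_S = 1 if the K_4 on S is monochromatic.
For a fixed S, the K_4 on S has C(4, 2) = 6 edges. P[all 6 edges red] = (1/2)^6, and likewise for blue, so P[monochromatic] = 2·(1/2)^6 = 2^{1 − 6} = 1/32.
Summing: E[X] = C(14, 4) · 2^{1 − 6} = 1001 · 1/32 = 1001/32.
Numerically: E[X] ≈ 31.281.

E[X] = C(14,4)·2^(1−C(4,2)) = 1001/32 ≈ 31.281.


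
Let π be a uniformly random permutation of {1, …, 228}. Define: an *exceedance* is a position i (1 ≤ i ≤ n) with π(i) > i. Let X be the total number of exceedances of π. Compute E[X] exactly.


Write X = Σ_{i=1}^{228} X_i, where X_i = 1_{π(i) > i}.
For each fixed i, π(i) is uniform over {1, …, 228} (marginal of a uniform permutation), so P[π(i) > i] = (n − i)/n. Summing: Σ_{i=1}^{228} (n − i)/n = (0 + 1 + … + 227)/228 = 228(228 − 1)/(2·228) = (228 − 1)/2.
Hence E[X] = Σ_{i=1}^{228} (228 − i)/228 = 227/2 ≈ 113.500.

E[X] = 227/2 = 113.500.


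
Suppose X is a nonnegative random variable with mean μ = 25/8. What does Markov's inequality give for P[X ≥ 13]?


μ = E[X] = 25/8, a = 13.
Markov: P[X ≥ 13] ≤ μ/a = (25/8)/13 = 25/104.
Numerically: ≈ 0.240.
(Since a = 13 > μ = 3.125, the bound 25/104 is < 1 and informative.)

P[X ≥ 13] ≤ 25/104 ≈ 0.240.


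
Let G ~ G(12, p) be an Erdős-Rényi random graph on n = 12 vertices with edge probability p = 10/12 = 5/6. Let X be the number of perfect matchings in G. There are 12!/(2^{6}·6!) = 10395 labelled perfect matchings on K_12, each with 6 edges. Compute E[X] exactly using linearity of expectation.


K_12 has 12!/(2^{6}·6!) = 10395 labelled perfect matchings.
For each such perfect matching H, let X_H = 1 if all 6 edges of H are present in G. Then P[X_H = 1] = p^{6} = (5/6)^{6} = 15625/46656.
By linearity of expectation: E[X] = Σ_H E[X_H] = 10395 · p^{6} = 10395 · 15625/46656 = 6015625/1728.
Numerically: E[X] ≈ 3481.

E[X] = 10395 · (5/6)^{6} = 6015625/1728 ≈ 3481.


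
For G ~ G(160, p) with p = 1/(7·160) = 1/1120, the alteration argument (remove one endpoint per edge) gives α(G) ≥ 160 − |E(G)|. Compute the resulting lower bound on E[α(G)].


E[|E(G)|] = C(160, 2)·p = 12720 · (1/1120) = 159/14.
E[α(G)] ≥ n − E[|E(G)|] = 160 − 159/14 = 2081/14.
Numerically: ≈ 148.643.
(This is only a lower bound; the true E[α(G)] may be larger.)

E[α(G)] ≥ 2081/14 ≈ 148.643.


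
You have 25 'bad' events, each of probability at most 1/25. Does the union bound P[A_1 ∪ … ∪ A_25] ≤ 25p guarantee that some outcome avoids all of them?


Union bound: P[∪_{i=1}^{25} A_i] ≤ Σ_i P[A_i] ≤ 25·p = 25·(1/25) = 1.
Numerically: 1 ≈ 1.000000.
Is 1 < 1? NO.
Since the bound 1 is ≥ 1, the union bound is uninformative here; it does NOT by itself certify existence.

25·p = 1 ≈ 1.000000; existence NOT certified by the union bound.


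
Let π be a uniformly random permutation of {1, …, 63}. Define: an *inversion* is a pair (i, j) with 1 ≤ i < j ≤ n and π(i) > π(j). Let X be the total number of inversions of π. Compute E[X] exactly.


Write X = Σ X_I over the C(63, 2) = 1953 pairs i < j, with X_I the indicator of one inversion.
There are 1953 indicators.
For each fixed pair i < j, the values π(i) and π(j) are two distinct elements of {1, …, 63} in uniformly random order; by symmetry P[π(i) > π(j)] = 1/2.
By linearity: E[X] = 1953 · (1/2) = C(63, 2) · (1/2) = 1953/2 = 1953/2 ≈ 976.500000.

E[X] = 1953/2 = 976.500000.


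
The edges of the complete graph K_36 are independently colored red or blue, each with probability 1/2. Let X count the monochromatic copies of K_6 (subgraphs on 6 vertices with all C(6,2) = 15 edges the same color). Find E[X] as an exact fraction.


Let X = Σ_S X_S over the C(36, 6) = 1947792 subsets S of size 6, where X_S = 1 if the K_6 on S is monochromatic.
For a fixed S, the K_6 on S has C(6, 2) = 15 edges. P[all 15 edges red] = (1/2)^15, and likewise for blue, so P[monochromatic] = 2·(1/2)^15 = 2^{1 − 15} = 1/16384.
By linearity: E[X] = C(36, 6) · 2^{1 − 15} = 1947792 · 1/16384 = 121737/1024.
Numerically: E[X] ≈ 118.88379.

E[X] = C(36,6)·2^(1−C(6,2)) = 121737/1024 ≈ 118.88379.


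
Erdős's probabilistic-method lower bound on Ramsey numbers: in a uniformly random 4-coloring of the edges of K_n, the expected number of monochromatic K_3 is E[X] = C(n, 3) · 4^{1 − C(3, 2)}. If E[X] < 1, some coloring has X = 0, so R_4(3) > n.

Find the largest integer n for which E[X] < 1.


We need C(n, 3) · 4^{1 − 3} < 1, i.e. C(n, 3) < 4^{3 − 1} = 16.
Check values of n near the boundary:
  n = 3: C(3, 3) = 1; 1 < 16? YES
  n = 4: C(4, 3) = 4; 4 < 16? YES
  n = 5: C(5, 3) = 10; 10 < 16? YES
  n = 6: C(6, 3) = 20; 20 < 16? NO
  n = 7: C(7, 3) = 35; 35 < 16? NO
The largest n with C(n, 3) < 16 is n = 5 (where E[X] = 5/8 ≈ 0.625). Hence R_4(3) > 5, i.e. R_4(3) ≥ 6.

Largest n = 5; hence R_4(3) > 5.


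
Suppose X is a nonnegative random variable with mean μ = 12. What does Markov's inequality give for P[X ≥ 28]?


μ = E[X] = 12, a = 28.
Markov: P[X ≥ 28] ≤ μ/a = (12)/28 = 3/7.
Numerically: ≈ 0.42857.
(Since a = 28 > μ = 12.00000, the bound 3/7 is < 1 and informative.)

P[X ≥ 28] ≤ 3/7 ≈ 0.42857.


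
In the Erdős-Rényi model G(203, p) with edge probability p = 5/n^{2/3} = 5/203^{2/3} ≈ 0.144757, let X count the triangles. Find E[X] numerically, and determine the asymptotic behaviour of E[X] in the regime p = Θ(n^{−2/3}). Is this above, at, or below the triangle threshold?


Number of potential triangles: C(203, 3) = 1373701.
Each occurs with probability p³ ≈ (0.144757)³ ≈ 3.03331796e-03.
By linearity: E[X] = C(203, 3)·p³ ≈ 1373701 · 3.03331796e-03 ≈ 4166.871921.
Since α = 2/3 < 1, p = c/n^{2/3} ≫ 1/n is above the triangle threshold p ~ 1/n. Asymptotically E[X] ~ (c³/6)·n^{3(1−α)} = (5³/6)·n^{1} → ∞; triangles are abundant w.h.p.

E[X] ≈ 4166.871921; in regime p = Θ(1/n^{2/3}) E[X] diverges (above the triangle threshold p ~ 1/n).


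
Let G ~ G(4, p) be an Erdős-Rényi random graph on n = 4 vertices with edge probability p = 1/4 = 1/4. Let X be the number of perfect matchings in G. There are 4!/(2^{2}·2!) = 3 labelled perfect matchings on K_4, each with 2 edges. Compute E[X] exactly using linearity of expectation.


K_4 has 4!/(2^{2}·2!) = 3 labelled perfect matchings.
For each such perfect matching H, let X_H = 1 if all 2 edges of H are present in G. Then P[X_H = 1] = p^{2} = (1/4)^{2} = 1/16.
Summing the indicators: E[X] = Σ_H E[X_H] = 3 · p^{2} = 3 · 1/16 = 3/16.
Numerically: E[X] ≈ 0.188.

E[X] = 3 · (1/4)^{2} = 3/16 ≈ 0.188.


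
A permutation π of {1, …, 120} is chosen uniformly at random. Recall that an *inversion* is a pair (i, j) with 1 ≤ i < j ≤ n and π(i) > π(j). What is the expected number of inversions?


Write X = Σ X_I over the C(120, 2) = 7140 pairs i < j, with X_I the indicator of one inversion.
There are 7140 indicators.
For each fixed pair i < j, the values π(i) and π(j) are two distinct elements of {1, …, 120} in uniformly random order; by symmetry P[π(i) > π(j)] = 1/2.
By linearity: E[X] = 7140 · (1/2) = C(120, 2) · (1/2) = 7140/2 = 3570 ≈ 3570.000.

E[X] = 3570 = 3570.000.


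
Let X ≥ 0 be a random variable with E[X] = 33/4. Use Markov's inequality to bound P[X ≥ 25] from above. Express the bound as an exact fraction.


μ = E[X] = 33/4, a = 25.
Markov: P[X ≥ 25] ≤ μ/a = (33/4)/25 = 33/100.
Numerically: ≈ 0.330.
(Since a = 25 > μ = 8.250, the bound 33/100 is < 1 and informative.)

P[X ≥ 25] ≤ 33/100 ≈ 0.330.


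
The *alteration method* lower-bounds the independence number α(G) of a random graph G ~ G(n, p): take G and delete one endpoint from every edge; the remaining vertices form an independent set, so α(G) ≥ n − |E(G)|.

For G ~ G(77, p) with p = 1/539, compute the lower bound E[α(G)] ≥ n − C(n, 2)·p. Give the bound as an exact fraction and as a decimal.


E[|E(G)|] = C(77, 2)·p = 2926 · (1/539) = 38/7.
E[α(G)] ≥ n − E[|E(G)|] = 77 − 38/7 = 501/7.
Numerically: ≈ 71.571.
(This is only a lower bound; the true E[α(G)] may be larger.)

E[α(G)] ≥ 501/7 ≈ 71.571.


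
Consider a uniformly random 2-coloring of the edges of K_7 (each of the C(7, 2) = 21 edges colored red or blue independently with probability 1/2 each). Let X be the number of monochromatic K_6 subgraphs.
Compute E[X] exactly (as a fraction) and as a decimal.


Let X = Σ_S X_S over the C(7, 6) = 7 subsets S of size 6, where X_S = 1 if the K_6 on S is monochromatic.
For a fixed S, the K_6 on S has C(6, 2) = 15 edges. P[all 15 edges red] = (1/2)^15, and likewise for blue, so P[monochromatic] = 2·(1/2)^15 = 2^{1 − 15} = 1/16384.
By linearity: E[X] = C(7, 6) · 2^{1 − 15} = 7 · 1/16384 = 7/16384.
Numerically: E[X] ≈ 0.0004.

E[X] = C(7,6)·2^(1−C(6,2)) = 7/16384 ≈ 0.0004.


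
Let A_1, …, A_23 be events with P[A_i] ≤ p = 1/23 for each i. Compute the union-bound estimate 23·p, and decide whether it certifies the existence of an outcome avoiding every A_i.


Union bound: P[∪_{i=1}^{23} A_i] ≤ Σ_i P[A_i] ≤ 23·p = 23·(1/23) = 1.
Numerically: 1 ≈ 1.000000.
Is 1 < 1? NO.
Since the bound 1 is ≥ 1, the union bound is uninformative here; it does NOT by itself certify existence.

23·p = 1 ≈ 1.000000; existence NOT certified by the union bound.


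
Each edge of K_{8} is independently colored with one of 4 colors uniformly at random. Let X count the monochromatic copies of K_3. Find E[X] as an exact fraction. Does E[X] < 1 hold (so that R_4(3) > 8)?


E[X] = C(8, 3) · 4^{1 − 3} = 56 · 4^{−2} = 56/16.
As a reduced fraction: E[X] = 7/2 ≈ 3.500000.
Is E[X] < 1? NO.
Since E[X] ≥ 1, the first-moment bound is inconclusive at n = 8; it does NOT by itself certify R_4(3) > 8.

E[X] = 7/2 ≈ 3.500000; E[X] ≥ 1; first-moment method inconclusive here.


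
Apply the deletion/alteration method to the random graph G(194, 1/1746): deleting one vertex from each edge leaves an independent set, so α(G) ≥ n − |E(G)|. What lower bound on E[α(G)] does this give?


E[|E(G)|] = C(194, 2)·p = 18721 · (1/1746) = 193/18.
E[α(G)] ≥ n − E[|E(G)|] = 194 − 193/18 = 3299/18.
Numerically: ≈ 183.278.
(This is only a lower bound; the true E[α(G)] may be larger.)

E[α(G)] ≥ 3299/18 ≈ 183.278.


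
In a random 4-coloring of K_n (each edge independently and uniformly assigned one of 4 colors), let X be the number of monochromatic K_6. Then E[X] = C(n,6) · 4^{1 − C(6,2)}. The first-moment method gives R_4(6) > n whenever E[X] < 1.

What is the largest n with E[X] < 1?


We need C(n, 6) · 4^{1 − 15} < 1, i.e. C(n, 6) < 4^{15 − 1} = 268435456.
Check values of n near the boundary:
  n = 72: C(72, 6) = 156238908; 156238908 < 268435456? YES
  n = 73: C(73, 6) = 170230452; 170230452 < 268435456? YES
  n = 74: C(74, 6) = 185250786; 185250786 < 268435456? YES
  n = 75: C(75, 6) = 201359550; 201359550 < 268435456? YES
  n = 76: C(76, 6) = 218618940; 218618940 < 268435456? YES
  n = 77: C(77, 6) = 237093780; 237093780 < 268435456? YES
  n = 78: C(78, 6) = 256851595; 256851595 < 268435456? YES
  n = 79: C(79, 6) = 277962685; 277962685 < 268435456? NO
  n = 80: C(80, 6) = 300500200; 300500200 < 268435456? NO
  n = 81: C(81, 6) = 324540216; 324540216 < 268435456? NO
The largest n with C(n, 6) < 268435456 is n = 78 (where E[X] = 256851595/268435456 ≈ 0.95685). Hence R_4(6) > 78, i.e. R_4(6) ≥ 79.

Largest n = 78; hence R_4(6) > 78.


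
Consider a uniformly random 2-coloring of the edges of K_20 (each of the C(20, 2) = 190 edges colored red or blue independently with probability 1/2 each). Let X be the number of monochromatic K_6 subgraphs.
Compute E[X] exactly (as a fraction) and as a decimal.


Let X = Σ_S X_S over the C(20, 6) = 38760 subsets S of size 6, where X_S = 1 if the K_6 on S is monochromatic.
For a fixed S, the K_6 on S has C(6, 2) = 15 edges. P[all 15 edges red] = (1/2)^15, and likewise for blue, so P[monochromatic] = 2·(1/2)^15 = 2^{1 − 15} = 1/16384.
By linearity of expectation: E[X] = C(20, 6) · 2^{1 − 15} = 38760 · 1/16384 = 4845/2048.
Numerically: E[X] ≈ 2.366.

E[X] = C(20,6)·2^(1−C(6,2)) = 4845/2048 ≈ 2.366.


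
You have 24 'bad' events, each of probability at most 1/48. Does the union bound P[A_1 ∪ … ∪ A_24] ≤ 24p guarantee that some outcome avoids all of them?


Union bound: P[∪_{i=1}^{24} A_i] ≤ Σ_i P[A_i] ≤ 24·p = 24·(1/48) = 1/2.
Numerically: 1/2 ≈ 0.5000.
Is 1/2 < 1? YES.
Since P[∪ A_i] ≤ 1/2 < 1, the complement has P[∩ A_i^c] ≥ 1 − 1/2 = 1/2 > 0, so some outcome avoids every A_i.

24·p = 1/2 ≈ 0.5000; existence CERTIFIED by the union bound.


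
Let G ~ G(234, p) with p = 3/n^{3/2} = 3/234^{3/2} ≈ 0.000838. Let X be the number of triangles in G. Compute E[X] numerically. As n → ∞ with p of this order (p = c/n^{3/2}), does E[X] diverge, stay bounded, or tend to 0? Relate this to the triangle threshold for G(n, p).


Number of potential triangles: C(234, 3) = 2108184.
Each occurs with probability p³ ≈ (0.000838)³ ≈ 5.88698e-10.
By linearity: E[X] = C(234, 3)·p³ ≈ 2108184 · 5.88698e-10 ≈ 0.001.
Since α = 3/2 > 1, p = c/n^{3/2} = o(1/n) is below the triangle threshold p ~ 1/n. Asymptotically E[X] ~ (c³/6)·n^{3(1−α)} = (3³/6)·n^{-1.5} → 0, so by Markov's inequality G has no triangles w.h.p.

E[X] ≈ 0.001; in regime p = Θ(1/n^{3/2}) E[X] tends to 0 (below the triangle threshold p ~ 1/n).


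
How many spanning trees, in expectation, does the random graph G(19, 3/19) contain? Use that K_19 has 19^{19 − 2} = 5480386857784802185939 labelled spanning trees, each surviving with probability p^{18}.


K_19 has 19^{19 − 2} = 5480386857784802185939 labelled spanning trees.
For each such spanning tree H, let X_H = 1 if all 18 edges of H are present in G. Then P[X_H = 1] = p^{18} = (3/19)^{18} = 387420489/104127350297911241532841.
By linearity of expectation: E[X] = Σ_H E[X_H] = 5480386857784802185939 · p^{18} = 5480386857784802185939 · 387420489/104127350297911241532841 = 387420489/19.
Numerically: E[X] ≈ 2.03906e+07.

E[X] = 5480386857784802185939 · (3/19)^{18} = 387420489/19 ≈ 2.03906e+07.


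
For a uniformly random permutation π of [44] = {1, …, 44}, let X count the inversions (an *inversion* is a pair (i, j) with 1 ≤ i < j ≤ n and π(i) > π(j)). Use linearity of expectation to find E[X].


Write X = Σ X_I over the C(44, 2) = 946 pairs i < j, with X_I the indicator of one inversion.
There are 946 indicators.
For each fixed pair i < j, the values π(i) and π(j) are two distinct elements of {1, …, 44} in uniformly random order; by symmetry P[π(i) > π(j)] = 1/2.
By linearity: E[X] = 946 · (1/2) = C(44, 2) · (1/2) = 946/2 = 473 ≈ 473.000.

E[X] = 473 = 473.000.


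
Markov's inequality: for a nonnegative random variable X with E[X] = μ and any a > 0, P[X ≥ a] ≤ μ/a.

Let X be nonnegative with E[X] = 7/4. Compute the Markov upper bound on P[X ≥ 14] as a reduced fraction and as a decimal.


μ = E[X] = 7/4, a = 14.
Markov: P[X ≥ 14] ≤ μ/a = (7/4)/14 = 1/8.
Numerically: ≈ 0.125.
(Since a = 14 > μ = 1.750, the bound 1/8 is < 1 and informative.)

P[X ≥ 14] ≤ 1/8 ≈ 0.125.


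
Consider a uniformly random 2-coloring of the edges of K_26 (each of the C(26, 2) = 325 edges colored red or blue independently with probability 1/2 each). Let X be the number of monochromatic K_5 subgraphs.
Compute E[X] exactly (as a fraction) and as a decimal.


Let X = Σ_S X_S over the C(26, 5) = 65780 subsets S of size 5, where X_S = 1 if the K_5 on S is monochromatic.
For a fixed S, the K_5 on S has C(5, 2) = 10 edges. P[all 10 edges red] = (1/2)^10, and likewise for blue, so P[monochromatic] = 2·(1/2)^10 = 2^{1 − 10} = 1/512.
By linearity of expectation: E[X] = C(26, 5) · 2^{1 − 10} = 65780 · 1/512 = 16445/128.
Numerically: E[X] ≈ 128.4766.

E[X] = C(26,5)·2^(1−C(5,2)) = 16445/128 ≈ 128.4766.


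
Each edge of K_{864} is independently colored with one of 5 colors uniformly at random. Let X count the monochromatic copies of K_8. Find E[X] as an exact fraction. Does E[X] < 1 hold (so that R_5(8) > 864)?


E[X] = C(864, 8) · 5^{1 − 28} = 7455455062926006708 · 5^{−27} = 7455455062926006708/7450580596923828125.
As a reduced fraction: E[X] = 7455455062926006708/7450580596923828125 ≈ 1.0007.
Is E[X] < 1? NO.
Since E[X] ≥ 1, the first-moment bound is inconclusive at n = 864; it does NOT by itself certify R_5(8) > 864.

E[X] = 7455455062926006708/7450580596923828125 ≈ 1.0007; E[X] ≥ 1; first-moment method inconclusive here.
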